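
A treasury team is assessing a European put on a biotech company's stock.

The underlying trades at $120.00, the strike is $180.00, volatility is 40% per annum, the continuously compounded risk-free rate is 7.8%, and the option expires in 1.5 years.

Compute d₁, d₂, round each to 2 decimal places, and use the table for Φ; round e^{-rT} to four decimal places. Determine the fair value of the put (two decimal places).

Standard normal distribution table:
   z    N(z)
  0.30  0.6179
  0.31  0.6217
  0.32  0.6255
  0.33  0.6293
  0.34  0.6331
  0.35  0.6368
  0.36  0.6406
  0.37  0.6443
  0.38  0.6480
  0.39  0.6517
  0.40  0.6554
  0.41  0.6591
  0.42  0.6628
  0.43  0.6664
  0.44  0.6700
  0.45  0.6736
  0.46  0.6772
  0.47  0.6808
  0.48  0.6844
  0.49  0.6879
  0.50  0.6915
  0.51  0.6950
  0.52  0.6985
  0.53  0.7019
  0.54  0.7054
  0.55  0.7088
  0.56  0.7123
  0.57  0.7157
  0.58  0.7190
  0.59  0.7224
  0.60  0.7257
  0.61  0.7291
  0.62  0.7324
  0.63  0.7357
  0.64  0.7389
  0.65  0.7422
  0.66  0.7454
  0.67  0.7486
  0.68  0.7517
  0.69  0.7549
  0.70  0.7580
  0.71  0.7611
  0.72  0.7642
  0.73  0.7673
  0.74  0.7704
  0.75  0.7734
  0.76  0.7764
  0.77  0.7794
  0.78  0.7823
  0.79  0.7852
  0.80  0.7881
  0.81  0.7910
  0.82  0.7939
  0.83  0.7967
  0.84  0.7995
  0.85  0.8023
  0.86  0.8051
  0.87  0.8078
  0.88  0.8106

T = 1.5;  σ√T = 0.4899
d₁ = [ln(120/180) + (0.078 + ½·0.4²)·1.5] / (σ√T) = (-0.4055 + 0.2370) / 0.4899 = -0.3439 → -0.34
d₂ = -0.3439 − 0.4899 = -0.8338 → -0.83
e^(−rT) = e^(−0.078·1.5) = 0.8896
P = 180·0.8896·N(0.83) − 120·N(0.34) = 180·0.8896·0.7967 − 120·0.6331 = 127.5740 − 75.9720 = 51.6020

$51.60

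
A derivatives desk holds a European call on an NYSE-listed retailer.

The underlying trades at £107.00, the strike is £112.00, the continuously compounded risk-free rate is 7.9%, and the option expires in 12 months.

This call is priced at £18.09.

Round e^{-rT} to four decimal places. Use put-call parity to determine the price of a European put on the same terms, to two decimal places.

£14.58

e^(−rT) = e^(−0.079·1) = 0.9240
Put-call parity: C − P = S − K·e^(−rT) = 107 − 112·0.9240 = 107 − 103.4880 = 3.5120
P = C − (C − P) = 18.09 − (3.5120) = 14.5780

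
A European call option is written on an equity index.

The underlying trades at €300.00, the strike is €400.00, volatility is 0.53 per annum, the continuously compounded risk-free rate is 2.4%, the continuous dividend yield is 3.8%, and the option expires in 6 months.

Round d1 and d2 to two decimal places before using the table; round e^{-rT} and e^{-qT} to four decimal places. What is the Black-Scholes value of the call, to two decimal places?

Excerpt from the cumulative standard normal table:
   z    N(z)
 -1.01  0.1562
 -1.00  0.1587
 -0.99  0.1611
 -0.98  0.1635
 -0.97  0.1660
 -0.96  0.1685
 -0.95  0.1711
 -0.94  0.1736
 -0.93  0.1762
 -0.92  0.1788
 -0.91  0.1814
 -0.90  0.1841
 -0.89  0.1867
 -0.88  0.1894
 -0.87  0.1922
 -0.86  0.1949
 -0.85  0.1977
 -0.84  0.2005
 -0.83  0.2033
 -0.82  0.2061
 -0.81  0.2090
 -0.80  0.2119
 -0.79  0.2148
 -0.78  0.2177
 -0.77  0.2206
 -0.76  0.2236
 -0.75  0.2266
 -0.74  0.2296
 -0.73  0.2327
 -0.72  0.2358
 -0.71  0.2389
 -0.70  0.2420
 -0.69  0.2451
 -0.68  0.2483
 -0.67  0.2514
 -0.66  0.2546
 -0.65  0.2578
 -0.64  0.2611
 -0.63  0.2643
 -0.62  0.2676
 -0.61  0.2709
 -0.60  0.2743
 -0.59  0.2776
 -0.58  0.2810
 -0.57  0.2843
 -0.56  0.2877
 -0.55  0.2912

€15.13

σ√T = 0.53·√0.5 = 0.3748
d₁ = [ln(300/400) + (0.024 − 0.038 + 0.53²/2)·0.5] / 0.3748 = [-0.2877 + 0.0632] / 0.3748 = -0.5989 ⇒ -0.60
d₂ = d₁ − σ√T = -0.5989 − 0.3748 = -0.9737 ⇒ -0.97
exp(−qT) = exp(−0.038·0.5) = 0.9812;  exp(−rT) = exp(−0.024·0.5) = 0.9881
N(d₁) = N(-0.60) = 0.2743;  N(d₂) = N(-0.97) = 0.1660
C = 300·0.9812·0.2743 − 400·0.9881·0.1660 = 80.7429 − 65.6098 = 15.1331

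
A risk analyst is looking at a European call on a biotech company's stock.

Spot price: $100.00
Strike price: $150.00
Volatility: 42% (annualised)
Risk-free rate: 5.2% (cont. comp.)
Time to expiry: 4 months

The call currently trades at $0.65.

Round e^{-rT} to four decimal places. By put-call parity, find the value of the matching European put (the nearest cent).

e^(−rT) = e^(−0.052·0.3333) = 0.9828
Put-call parity: C − P = S − K·e^(−rT) = 100 − 150·0.9828 = 100 − 147.4200 = -47.4200
P = C − (C − P) = 0.65 − (-47.4200) = 48.0700

$48.07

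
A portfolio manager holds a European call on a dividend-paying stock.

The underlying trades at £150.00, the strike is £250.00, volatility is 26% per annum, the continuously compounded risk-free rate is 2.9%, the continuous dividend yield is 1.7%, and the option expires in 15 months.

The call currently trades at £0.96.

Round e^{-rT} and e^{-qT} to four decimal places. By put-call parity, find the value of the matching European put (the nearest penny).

exp(−qT) = exp(−0.017·1.25) = 0.9790;  exp(−rT) = exp(−0.029·1.25) = 0.9644
Put-call parity: C − P = S·e^(−qT) − K·e^(−rT) = 150·0.9790 − 250·0.9644 = 146.8500 − 241.1000 = -94.2500
P = C − (C − P) = 0.96 − (-94.2500) = 95.2100

£95.21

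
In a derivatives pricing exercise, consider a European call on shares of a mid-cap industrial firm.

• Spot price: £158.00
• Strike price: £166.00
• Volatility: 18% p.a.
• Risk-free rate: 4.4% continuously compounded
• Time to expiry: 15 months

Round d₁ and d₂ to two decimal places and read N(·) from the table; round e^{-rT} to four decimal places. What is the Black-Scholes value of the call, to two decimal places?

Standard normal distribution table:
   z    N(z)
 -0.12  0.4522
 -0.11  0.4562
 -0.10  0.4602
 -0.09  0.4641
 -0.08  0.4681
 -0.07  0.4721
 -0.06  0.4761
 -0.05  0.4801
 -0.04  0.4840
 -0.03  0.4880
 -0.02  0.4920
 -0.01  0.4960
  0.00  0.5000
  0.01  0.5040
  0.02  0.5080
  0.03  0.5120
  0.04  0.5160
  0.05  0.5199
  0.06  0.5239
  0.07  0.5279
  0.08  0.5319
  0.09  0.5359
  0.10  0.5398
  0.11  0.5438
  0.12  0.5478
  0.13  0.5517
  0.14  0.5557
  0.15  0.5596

σ√T = 0.18·√1.25 = 0.2012
d₁ = [ln(158/166) + (0.044 + 0.18²/2)·1.25] / 0.2012 = [-0.0494 + 0.0752] / 0.2012 = 0.1285 ≈ 0.13
d₂ = d₁ − σ√T = 0.1285 − 0.2012 = -0.0728 ≈ -0.07
e^(−rT) = e^(−0.044·1.25) = 0.9465
N(d₁) = N(0.13) = 0.5517;  N(d₂) = N(-0.07) = 0.4721
C = 158·0.5517 − 166·0.9465·0.4721 = 87.1686 − 74.1759 = 12.9927

£12.99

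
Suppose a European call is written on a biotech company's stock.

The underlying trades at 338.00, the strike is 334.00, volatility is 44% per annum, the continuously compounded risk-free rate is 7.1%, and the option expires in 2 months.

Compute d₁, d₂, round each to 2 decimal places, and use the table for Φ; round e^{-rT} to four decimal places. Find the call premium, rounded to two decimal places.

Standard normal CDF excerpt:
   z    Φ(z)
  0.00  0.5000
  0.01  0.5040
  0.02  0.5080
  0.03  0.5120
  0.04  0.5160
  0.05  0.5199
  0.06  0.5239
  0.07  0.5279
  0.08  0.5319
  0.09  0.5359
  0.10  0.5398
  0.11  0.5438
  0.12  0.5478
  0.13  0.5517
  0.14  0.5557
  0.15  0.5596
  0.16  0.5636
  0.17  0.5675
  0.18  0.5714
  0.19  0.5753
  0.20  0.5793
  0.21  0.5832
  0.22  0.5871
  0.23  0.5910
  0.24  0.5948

28.13

σ√T = 0.44 × 0.4082 = 0.1796
d₁ = [ln(338/334) + (0.071 + ½·0.44²)·0.1667] / (σ√T) = (0.0119 + 0.0280) / 0.1796 = 0.2220 ⇒ 0.22
d₂ = 0.2220 − 0.1796 = 0.0423 ⇒ 0.04
e^(−rT) = e^(−0.071·0.1667) = 0.9882
N(d₁) = N(0.22) = 0.5871;  N(d₂) = N(0.04) = 0.5160
C = 338·0.5871 − 334·0.9882·0.5160 = 198.4398 − 170.3103 = 28.1295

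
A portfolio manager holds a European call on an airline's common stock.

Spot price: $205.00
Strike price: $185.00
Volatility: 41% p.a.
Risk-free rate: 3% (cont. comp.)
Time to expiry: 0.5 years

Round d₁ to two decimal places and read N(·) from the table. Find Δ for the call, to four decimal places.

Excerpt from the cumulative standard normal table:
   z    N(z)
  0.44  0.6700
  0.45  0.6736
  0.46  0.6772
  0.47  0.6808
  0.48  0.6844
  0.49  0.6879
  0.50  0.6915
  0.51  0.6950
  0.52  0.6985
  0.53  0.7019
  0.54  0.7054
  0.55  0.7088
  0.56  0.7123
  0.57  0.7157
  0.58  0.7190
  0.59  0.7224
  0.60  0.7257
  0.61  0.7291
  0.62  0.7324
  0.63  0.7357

0.7088

σ√T = 0.41·√0.5 = 0.2899
d₁ = [ln(205/185) + (0.03 + 0.41²/2)·0.5] / 0.2899 = [0.1027 + 0.0570] / 0.2899 = 0.5508 which rounds to 0.55
N(d₁) = N(0.55) = 0.7088
Δ_call = N(d₁) = 0.7088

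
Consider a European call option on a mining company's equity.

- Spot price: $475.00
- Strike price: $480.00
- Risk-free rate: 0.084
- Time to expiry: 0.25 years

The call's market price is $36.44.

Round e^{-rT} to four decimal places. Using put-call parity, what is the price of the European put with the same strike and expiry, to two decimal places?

$31.46

e^(−rT) = e^(−0.084·0.25) = 0.9792
Put-call parity: C − P = S − K·e^(−rT) = 475 − 480·0.9792 = 475 − 470.0160 = 4.9840
P = C − (C − P) = 36.44 − (4.9840) = 31.4560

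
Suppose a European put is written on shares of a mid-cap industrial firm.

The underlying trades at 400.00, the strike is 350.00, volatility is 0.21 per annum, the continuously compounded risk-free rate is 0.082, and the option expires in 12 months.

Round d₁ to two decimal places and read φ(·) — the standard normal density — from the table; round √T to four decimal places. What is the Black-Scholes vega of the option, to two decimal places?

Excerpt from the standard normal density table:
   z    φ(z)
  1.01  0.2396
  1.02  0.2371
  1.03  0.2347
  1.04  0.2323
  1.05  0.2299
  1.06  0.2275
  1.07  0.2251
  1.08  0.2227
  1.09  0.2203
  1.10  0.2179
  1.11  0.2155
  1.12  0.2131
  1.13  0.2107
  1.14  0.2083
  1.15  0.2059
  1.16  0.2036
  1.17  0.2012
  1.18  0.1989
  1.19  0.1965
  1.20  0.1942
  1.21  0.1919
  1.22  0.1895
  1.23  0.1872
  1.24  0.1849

T = 1;  σ√T = 0.2100
ln(S/K) + (r + σ²/2)T = ln(400/350) + (0.082 + 0.21²/2)·1 = 0.1335 + 0.1041 = 0.2376
d₁ = 0.2376 / 0.2100 = 1.1313 → 1.13
√T = √1 = 1.0000
φ(d₁) = φ(1.13) = 0.2107
vega = S·φ(d₁)·√T = 400·0.2107·1.0000 = 84.2800

84.28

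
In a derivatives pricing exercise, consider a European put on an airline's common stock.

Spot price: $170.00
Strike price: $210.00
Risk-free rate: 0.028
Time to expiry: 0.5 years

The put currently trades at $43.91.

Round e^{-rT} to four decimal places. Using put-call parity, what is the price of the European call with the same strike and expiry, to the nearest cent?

$6.83

exp(−rT) = exp(−0.028·0.5) = 0.9861
Put-call parity: C − P = S − K·e^(−rT) = 170 − 210·0.9861 = 170 − 207.0810 = -37.0810
C = P + (C − P) = 43.91 + (-37.0810) = 6.8290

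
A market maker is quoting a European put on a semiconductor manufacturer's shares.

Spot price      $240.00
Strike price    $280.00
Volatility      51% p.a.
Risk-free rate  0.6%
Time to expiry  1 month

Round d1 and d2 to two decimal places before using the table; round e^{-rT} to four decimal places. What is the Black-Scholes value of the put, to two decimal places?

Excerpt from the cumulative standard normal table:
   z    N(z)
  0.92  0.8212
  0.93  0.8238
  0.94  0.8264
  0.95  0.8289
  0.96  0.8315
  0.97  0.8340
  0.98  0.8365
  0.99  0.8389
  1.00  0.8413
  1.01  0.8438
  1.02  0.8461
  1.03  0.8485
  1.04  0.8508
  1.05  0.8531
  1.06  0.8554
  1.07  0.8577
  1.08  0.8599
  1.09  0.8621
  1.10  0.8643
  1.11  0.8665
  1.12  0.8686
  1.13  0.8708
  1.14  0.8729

T = 0.08333;  σ√T = 0.1472
ln(S/K) + (r + σ²/2)T = ln(240/280) + (0.006 + 0.51²/2)·0.08333 = -0.1542 + 0.0113 = -0.1428
d₁ = -0.1428 / 0.1472 = -0.9700 ≈ -0.97
d₂ = d₁ − σ√T = -0.9700 − 0.1472 = -1.1173 ≈ -1.12
exp(−rT) = exp(−0.006·0.08333) = 0.9995
P = 280·0.9995·N(1.12) − 240·N(0.97) = 280·0.9995·0.8686 − 240·0.8340 = 243.0864 − 200.1600 = 42.9264

$42.93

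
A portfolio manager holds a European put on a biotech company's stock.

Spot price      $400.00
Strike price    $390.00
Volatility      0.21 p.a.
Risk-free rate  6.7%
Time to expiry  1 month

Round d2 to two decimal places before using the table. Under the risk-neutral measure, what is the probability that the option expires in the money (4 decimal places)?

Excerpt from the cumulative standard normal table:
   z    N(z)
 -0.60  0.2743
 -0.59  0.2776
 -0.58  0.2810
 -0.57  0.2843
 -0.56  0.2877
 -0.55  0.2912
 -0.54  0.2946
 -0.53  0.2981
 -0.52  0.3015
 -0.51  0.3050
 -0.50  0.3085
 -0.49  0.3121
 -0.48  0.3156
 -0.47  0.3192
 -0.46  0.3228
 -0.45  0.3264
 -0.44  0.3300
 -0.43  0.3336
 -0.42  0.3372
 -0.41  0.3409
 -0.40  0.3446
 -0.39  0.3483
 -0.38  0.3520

0.3156

σ√T = 0.21 × 0.2887 = 0.0606
ln(S/K) + (r + σ²/2)T = ln(400/390) + (0.067 + 0.21²/2)·0.08333 = 0.0253 + 0.0074 = 0.0327
d₁ = 0.0327 / 0.0606 = 0.5400 ⇒ 0.54
d₂ = d₁ − σ√T = 0.5400 − 0.0606 = 0.4794 ⇒ 0.48
Risk-neutral Pr[S_T < K] = N(−d₂) = N(-0.48) = 0.3156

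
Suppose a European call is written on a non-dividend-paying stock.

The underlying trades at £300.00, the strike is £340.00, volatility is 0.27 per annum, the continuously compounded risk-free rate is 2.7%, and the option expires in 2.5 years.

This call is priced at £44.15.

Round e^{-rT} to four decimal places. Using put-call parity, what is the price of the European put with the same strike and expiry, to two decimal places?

£61.95

exp(−rT) = exp(−0.027·2.5) = 0.9347
Put-call parity: C − P = S − K·e^(−rT) = 300 − 340·0.9347 = 300 − 317.7980 = -17.7980
P = C − (C − P) = 44.15 − (-17.7980) = 61.9480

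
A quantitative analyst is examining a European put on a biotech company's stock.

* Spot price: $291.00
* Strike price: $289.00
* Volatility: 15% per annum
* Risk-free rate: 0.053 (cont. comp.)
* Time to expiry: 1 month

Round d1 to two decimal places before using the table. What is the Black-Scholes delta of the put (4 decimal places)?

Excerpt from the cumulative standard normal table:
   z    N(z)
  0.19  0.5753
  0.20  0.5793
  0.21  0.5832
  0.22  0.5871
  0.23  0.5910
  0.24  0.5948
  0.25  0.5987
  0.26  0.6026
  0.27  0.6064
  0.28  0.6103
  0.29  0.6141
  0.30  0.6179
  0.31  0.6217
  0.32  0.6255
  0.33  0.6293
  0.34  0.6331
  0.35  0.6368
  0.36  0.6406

-0.3897

σ√T = 0.15·√0.08333 = 0.0433
d₁ = [ln(291/289) + (0.053 + 0.15²/2)·0.08333] / 0.0433 = [0.0069 + 0.0054] / 0.0433 = 0.2829 which rounds to 0.28
N(d₁) = N(0.28) = 0.6103
Δ_put = N(d₁) − 1 = 0.6103 − 1 = -0.3897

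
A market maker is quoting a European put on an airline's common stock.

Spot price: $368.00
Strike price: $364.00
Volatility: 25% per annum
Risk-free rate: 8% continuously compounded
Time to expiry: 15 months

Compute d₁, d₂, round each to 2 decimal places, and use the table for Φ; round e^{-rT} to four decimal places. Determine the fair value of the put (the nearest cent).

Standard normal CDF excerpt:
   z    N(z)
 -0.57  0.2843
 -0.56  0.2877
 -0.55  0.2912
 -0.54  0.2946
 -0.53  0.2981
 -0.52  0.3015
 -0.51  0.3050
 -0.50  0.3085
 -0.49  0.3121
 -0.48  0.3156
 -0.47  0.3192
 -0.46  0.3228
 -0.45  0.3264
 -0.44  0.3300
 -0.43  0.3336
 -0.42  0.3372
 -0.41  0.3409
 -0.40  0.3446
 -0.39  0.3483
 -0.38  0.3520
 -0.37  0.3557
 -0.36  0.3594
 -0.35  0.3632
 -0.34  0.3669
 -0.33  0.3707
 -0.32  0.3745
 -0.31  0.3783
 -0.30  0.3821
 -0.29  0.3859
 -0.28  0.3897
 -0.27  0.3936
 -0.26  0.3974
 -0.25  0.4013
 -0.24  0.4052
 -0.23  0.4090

σ√T = 0.25 × 1.1180 = 0.2795
d₁ = [ln(368/364) + (0.08 + 0.25²/2)·1.25] / 0.2795 = [0.0109 + 0.1391] / 0.2795 = 0.5366 → 0.54
d₂ = d₁ − σ√T = 0.5366 − 0.2795 = 0.2571 → 0.26
e^(−rT) = e^(−0.08·1.25) = 0.9048
P = 364·0.9048·N(-0.26) − 368·N(-0.54) = 364·0.9048·0.3974 − 368·0.2946 = 130.8826 − 108.4128 = 22.4698

$22.47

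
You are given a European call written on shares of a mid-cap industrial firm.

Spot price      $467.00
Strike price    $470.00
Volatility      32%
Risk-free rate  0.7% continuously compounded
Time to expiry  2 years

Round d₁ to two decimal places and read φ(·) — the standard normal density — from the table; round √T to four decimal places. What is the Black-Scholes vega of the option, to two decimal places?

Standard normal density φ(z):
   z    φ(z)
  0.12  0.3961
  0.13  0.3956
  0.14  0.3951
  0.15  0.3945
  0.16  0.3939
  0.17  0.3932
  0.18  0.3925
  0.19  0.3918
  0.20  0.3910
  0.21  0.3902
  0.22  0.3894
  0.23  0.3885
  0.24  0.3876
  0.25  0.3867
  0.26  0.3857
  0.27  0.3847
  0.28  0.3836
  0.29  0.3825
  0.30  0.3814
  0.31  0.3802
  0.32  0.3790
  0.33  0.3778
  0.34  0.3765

255.98

σ√T = 0.32·√2 = 0.4525
d₁ = [ln(467/470) + (0.007 + 0.32²/2)·2] / 0.4525 = [-0.0064 + 0.1164] / 0.4525 = 0.2431 ≈ 0.24
√T = √2 = 1.4142
φ(d₁) = φ(0.24) = 0.3876
vega = S·φ(d₁)·√T = 467·0.3876·1.4142 = 255.9832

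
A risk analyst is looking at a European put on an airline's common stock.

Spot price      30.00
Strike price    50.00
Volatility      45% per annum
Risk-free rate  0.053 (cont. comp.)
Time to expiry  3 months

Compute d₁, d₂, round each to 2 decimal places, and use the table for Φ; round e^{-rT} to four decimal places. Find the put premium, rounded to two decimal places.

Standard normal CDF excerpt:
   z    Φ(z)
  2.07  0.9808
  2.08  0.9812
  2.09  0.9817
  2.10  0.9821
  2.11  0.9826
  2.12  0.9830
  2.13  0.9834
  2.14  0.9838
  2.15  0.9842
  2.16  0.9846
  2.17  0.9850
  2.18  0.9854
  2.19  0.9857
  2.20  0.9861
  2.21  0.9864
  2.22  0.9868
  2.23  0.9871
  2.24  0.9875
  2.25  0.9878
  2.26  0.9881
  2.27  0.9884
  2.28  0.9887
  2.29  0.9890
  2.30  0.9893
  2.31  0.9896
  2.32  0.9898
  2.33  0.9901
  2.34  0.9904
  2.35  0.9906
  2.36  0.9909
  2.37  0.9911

σ√T = 0.45·√0.25 = 0.2250
d₁ = [ln(30/50) + (0.053 + 0.45²/2)·0.25] / 0.2250 = [-0.5108 + 0.0386] / 0.2250 = -2.0989 → -2.10
d₂ = d₁ − σ√T = -2.0989 − 0.2250 = -2.3239 → -2.32
e^(−rT) = e^(−0.053·0.25) = 0.9868
P = 50·0.9868·N(2.32) − 30·N(2.10) = 50·0.9868·0.9898 − 30·0.9821 = 48.8367 − 29.4630 = 19.3737

19.37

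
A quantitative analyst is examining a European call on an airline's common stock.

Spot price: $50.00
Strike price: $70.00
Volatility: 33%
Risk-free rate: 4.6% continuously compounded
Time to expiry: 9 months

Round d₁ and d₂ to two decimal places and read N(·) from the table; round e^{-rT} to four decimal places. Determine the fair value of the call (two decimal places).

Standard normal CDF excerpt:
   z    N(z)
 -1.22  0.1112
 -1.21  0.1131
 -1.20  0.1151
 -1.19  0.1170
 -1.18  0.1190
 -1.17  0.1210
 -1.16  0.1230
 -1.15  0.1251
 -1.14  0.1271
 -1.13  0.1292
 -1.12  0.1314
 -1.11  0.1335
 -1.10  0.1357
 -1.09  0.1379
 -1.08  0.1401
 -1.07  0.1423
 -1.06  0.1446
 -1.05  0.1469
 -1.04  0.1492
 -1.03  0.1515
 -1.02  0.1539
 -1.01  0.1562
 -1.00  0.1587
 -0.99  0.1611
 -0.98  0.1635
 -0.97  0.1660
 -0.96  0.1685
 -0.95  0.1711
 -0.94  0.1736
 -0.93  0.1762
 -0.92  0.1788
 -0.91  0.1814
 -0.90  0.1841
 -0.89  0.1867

σ√T = 0.33 × 0.8660 = 0.2858
d₁ = [ln(50/70) + (0.046 + 0.33²/2)·0.75] / 0.2858 = [-0.3365 + 0.0753] / 0.2858 = -0.9137 ≈ -0.91
d₂ = d₁ − σ√T = -0.9137 − 0.2858 = -1.1995 ≈ -1.20
e^(−rT) = e^(−0.046·0.75) = 0.9661
C = 50·N(-0.91) − 70·0.9661·N(-1.20) = 50·0.1814 − 70·0.9661·0.1151 = 9.0700 − 7.7839 = 1.2861

$1.29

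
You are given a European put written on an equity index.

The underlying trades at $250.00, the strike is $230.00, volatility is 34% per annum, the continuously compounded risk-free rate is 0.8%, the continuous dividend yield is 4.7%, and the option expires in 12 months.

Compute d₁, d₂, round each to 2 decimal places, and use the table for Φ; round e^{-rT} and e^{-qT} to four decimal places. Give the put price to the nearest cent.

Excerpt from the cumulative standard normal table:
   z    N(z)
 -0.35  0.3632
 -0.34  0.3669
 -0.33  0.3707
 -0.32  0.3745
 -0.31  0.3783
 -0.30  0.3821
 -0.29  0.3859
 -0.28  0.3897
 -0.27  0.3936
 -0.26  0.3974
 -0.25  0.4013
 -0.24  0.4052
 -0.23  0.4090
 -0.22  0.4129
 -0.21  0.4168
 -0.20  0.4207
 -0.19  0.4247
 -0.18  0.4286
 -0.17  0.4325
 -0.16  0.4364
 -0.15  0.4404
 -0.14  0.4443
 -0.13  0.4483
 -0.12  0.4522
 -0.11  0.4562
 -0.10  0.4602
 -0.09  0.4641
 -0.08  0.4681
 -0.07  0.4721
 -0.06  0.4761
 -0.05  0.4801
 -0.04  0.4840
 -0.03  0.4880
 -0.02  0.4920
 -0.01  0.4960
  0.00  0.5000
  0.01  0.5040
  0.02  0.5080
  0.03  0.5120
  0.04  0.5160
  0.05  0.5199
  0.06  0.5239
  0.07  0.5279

T = 1;  σ√T = 0.3400
d₁ = [ln(250/230) + (0.008 − 0.047 + 0.34²/2)·1] / 0.3400 = [0.0834 + 0.0188] / 0.3400 = 0.3005 ≈ 0.30
d₂ = d₁ − σ√T = 0.3005 − 0.3400 = -0.0395 ≈ -0.04
e^(−qT) = e^(−0.047·1) = 0.9541;  e^(−rT) = e^(−0.008·1) = 0.9920
P = 230·0.9920·N(0.04) − 250·0.9541·N(-0.30) = 230·0.9920·0.5160 − 250·0.9541·0.3821 = 117.7306 − 91.1404 = 26.5902

$26.59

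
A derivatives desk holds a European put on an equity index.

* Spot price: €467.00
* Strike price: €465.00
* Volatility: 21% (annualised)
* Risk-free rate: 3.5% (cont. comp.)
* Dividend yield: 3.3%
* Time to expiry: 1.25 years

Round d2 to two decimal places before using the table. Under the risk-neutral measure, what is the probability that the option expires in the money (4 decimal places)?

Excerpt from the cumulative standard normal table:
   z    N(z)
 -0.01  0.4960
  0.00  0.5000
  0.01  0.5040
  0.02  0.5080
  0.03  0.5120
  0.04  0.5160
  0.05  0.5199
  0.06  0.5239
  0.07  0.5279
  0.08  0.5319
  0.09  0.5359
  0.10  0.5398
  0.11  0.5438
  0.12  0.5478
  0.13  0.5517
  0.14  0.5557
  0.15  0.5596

0.5359

T = 1.25;  σ√T = 0.2348
d₁ = [ln(467/465) + (0.035 − 0.033 + 0.21²/2)·1.25] / 0.2348 = [0.0043 + 0.0301] / 0.2348 = 0.1463 ⇒ 0.15
d₂ = d₁ − σ√T = 0.1463 − 0.2348 = -0.0885 ⇒ -0.09
Risk-neutral Pr[S_T < K] = N(−d₂) = N(0.09) = 0.5359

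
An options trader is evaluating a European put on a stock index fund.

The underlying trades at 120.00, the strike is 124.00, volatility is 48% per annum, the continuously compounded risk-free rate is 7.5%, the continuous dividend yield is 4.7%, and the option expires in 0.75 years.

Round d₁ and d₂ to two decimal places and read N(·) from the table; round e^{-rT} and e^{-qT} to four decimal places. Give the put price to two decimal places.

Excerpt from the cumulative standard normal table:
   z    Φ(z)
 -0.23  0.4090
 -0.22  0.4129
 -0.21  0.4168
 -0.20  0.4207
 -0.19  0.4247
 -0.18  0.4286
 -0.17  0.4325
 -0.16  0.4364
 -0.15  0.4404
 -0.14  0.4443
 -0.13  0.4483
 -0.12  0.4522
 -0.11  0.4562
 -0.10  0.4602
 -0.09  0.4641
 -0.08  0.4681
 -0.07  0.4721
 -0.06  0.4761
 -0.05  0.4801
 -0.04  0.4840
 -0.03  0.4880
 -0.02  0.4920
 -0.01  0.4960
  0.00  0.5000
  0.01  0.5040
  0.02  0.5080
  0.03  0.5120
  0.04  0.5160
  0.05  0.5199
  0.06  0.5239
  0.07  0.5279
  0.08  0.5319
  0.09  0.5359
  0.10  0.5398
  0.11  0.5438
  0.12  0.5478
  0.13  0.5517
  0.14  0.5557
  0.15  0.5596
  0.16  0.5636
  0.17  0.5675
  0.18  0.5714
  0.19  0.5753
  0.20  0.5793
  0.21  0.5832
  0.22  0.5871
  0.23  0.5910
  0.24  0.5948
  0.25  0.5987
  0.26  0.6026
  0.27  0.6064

σ√T = 0.48 × 0.8660 = 0.4157
d₁ = [ln(120/124) + (0.075 − 0.047 + ½·0.48²)·0.75] / (σ√T) = (-0.0328 + 0.1074) / 0.4157 = 0.1795 → 0.18
d₂ = 0.1795 − 0.4157 = -0.2362 → -0.24
exp(−qT) = exp(−0.047·0.75) = 0.9654;  exp(−rT) = exp(−0.075·0.75) = 0.9453
N(−d₂) = N(0.24) = 0.5948;  N(−d₁) = N(-0.18) = 0.4286
P = 124·0.9453·0.5948 − 120·0.9654·0.4286 = 69.7208 − 49.6525 = 20.0683

20.07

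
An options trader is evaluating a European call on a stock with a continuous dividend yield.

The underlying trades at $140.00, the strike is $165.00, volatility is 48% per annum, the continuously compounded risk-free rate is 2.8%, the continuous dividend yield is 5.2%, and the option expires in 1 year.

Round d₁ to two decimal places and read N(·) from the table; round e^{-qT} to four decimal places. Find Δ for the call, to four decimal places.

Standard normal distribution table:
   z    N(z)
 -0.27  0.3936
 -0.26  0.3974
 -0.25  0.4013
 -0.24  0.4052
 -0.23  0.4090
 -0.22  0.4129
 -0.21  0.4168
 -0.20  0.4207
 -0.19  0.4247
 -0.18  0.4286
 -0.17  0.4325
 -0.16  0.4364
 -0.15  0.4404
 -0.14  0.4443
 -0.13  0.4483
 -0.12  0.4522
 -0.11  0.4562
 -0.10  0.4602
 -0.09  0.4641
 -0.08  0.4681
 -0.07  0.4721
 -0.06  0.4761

σ√T = 0.48·√1 = 0.4800
d₁ = [ln(140/165) + (0.028 − 0.052 + 0.48²/2)·1] / 0.4800 = [-0.1643 + 0.0912] / 0.4800 = -0.1523 ≈ -0.15
N(d₁) = N(-0.15) = 0.4404
Δ_call = exp(−qT)·N(d₁) = 0.9493·0.4404 = 0.4181

0.4181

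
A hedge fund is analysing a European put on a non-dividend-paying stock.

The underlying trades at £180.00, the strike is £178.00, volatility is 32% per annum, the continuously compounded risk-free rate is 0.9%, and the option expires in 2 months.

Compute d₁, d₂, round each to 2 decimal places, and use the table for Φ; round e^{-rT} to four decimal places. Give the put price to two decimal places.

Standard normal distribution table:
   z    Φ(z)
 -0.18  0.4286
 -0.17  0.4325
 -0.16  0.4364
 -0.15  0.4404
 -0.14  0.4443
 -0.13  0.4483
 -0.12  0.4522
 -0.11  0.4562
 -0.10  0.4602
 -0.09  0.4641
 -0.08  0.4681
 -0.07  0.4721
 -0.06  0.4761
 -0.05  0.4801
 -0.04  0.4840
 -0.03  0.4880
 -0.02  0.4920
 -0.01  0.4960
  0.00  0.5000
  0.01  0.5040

σ√T = 0.32·√0.1667 = 0.1306
d₁ = [ln(180/178) + (0.009 + ½·0.32²)·0.1667] / (σ√T) = (0.0112 + 0.0100) / 0.1306 = 0.1623 which rounds to 0.16
d₂ = 0.1623 − 0.1306 = 0.0317 which rounds to 0.03
e^(−rT) = e^(−0.009·0.1667) = 0.9985
N(−d₂) = N(-0.03) = 0.4880;  N(−d₁) = N(-0.16) = 0.4364
P = 178·0.9985·0.4880 − 180·0.4364 = 86.7337 − 78.5520 = 8.1817

£8.18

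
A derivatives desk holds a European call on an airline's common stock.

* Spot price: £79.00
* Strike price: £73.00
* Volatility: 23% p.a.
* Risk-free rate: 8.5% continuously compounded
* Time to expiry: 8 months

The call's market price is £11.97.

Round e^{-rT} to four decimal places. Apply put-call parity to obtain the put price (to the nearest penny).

e^(−rT) = e^(−0.085·0.6667) = 0.9449
Put-call parity: C − P = S − K·e^(−rT) = 79 − 73·0.9449 = 79 − 68.9777 = 10.0223
P = C − (C − P) = 11.97 − (10.0223) = 1.9477

£1.95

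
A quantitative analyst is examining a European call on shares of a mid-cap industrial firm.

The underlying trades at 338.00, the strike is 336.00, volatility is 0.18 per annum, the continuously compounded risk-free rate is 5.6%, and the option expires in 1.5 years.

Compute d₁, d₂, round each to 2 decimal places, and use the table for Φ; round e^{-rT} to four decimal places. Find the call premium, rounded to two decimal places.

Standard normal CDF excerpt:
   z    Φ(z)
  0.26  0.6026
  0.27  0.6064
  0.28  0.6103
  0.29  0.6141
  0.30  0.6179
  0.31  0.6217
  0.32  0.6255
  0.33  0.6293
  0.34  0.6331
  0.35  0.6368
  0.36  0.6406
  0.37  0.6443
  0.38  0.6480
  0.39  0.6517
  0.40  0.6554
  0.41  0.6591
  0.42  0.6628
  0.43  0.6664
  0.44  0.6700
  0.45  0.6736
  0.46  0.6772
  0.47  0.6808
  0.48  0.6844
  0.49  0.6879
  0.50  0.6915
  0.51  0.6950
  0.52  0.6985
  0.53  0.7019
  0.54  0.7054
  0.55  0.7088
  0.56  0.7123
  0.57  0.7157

σ√T = 0.18 × 1.2247 = 0.2205
d₁ = [ln(338/336) + (0.056 + 0.18²/2)·1.5] / 0.2205 = [0.0059 + 0.1083] / 0.2205 = 0.5182 which rounds to 0.52
d₂ = d₁ − σ√T = 0.5182 − 0.2205 = 0.2977 which rounds to 0.30
exp(−rT) = exp(−0.056·1.5) = 0.9194
N(d₁) = N(0.52) = 0.6985;  N(d₂) = N(0.30) = 0.6179
C = 338·0.6985 − 336·0.9194·0.6179 = 236.0930 − 190.8807 = 45.2123

45.21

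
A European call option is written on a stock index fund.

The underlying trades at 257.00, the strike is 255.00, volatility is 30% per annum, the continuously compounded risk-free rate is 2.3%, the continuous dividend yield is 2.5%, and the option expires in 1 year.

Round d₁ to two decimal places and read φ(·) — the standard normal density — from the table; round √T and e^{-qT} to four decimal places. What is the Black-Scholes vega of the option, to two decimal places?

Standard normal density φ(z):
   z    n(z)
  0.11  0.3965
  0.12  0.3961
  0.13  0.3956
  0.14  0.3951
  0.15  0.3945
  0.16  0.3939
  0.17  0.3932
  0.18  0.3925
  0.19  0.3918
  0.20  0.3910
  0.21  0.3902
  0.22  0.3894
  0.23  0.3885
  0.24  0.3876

98.56

σ√T = 0.3·√1 = 0.3000
d₁ = [ln(257/255) + (0.023 − 0.025 + ½·0.3²)·1] / (σ√T) = (0.0078 + 0.0430) / 0.3000 = 0.1694 which rounds to 0.17
√T = √1 = 1.0000
φ(d₁) = φ(0.17) = 0.3932
e^(−qT) = e^(−0.025·1) = 0.9753
vega = S·e^(−qT)·φ(d₁)·√T = 257·0.9753·0.3932·1.0000 = 98.5564
(The put has the same vega.)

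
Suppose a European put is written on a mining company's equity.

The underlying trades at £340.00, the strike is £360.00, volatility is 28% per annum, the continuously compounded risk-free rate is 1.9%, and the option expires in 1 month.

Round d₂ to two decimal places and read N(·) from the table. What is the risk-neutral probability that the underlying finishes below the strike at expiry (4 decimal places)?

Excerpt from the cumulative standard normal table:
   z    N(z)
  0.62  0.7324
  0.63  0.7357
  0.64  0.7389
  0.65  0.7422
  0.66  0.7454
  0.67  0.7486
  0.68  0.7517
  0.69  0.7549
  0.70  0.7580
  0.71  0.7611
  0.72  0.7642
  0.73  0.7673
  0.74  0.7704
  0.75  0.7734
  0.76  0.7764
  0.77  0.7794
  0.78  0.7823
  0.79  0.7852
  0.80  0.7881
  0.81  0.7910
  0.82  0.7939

σ√T = 0.28·√0.08333 = 0.0808
d₁ = [ln(340/360) + (0.019 + 0.28²/2)·0.08333] / 0.0808 = [-0.0572 + 0.0049] / 0.0808 = -0.6471 ⇒ -0.65
d₂ = d₁ − σ√T = -0.6471 − 0.0808 = -0.7280 ⇒ -0.73
Pr(exercise) under Q = N(−d₂) = N(0.73) = 0.7673

0.7673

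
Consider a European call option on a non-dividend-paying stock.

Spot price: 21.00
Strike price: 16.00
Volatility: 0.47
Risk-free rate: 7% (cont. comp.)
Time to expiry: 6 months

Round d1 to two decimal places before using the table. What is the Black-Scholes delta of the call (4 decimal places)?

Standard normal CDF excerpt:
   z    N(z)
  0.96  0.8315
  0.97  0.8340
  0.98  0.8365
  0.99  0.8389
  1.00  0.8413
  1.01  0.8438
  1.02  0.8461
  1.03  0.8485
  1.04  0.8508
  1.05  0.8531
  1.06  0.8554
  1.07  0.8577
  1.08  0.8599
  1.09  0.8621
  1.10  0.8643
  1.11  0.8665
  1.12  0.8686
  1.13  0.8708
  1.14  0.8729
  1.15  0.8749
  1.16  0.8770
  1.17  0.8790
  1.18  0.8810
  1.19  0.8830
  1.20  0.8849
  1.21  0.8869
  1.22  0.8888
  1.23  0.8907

σ√T = 0.47·√0.5 = 0.3323
d₁ = [ln(21/16) + (0.07 + 0.47²/2)·0.5] / 0.3323 = [0.2719 + 0.0902] / 0.3323 = 1.0897 ⇒ 1.09
N(d₁) = N(1.09) = 0.8621
Δ_call = N(d₁) = 0.8621

0.8621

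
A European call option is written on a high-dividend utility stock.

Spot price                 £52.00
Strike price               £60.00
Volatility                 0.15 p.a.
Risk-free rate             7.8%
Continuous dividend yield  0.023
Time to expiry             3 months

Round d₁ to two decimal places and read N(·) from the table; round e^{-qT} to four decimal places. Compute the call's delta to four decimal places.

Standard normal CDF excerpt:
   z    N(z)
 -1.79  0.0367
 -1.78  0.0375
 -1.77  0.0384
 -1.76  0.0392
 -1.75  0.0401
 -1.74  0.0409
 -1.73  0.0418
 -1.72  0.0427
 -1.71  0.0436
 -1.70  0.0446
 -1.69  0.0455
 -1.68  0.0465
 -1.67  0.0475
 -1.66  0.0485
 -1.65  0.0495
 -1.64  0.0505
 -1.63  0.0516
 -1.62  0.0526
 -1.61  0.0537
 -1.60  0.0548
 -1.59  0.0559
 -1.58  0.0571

T = 0.25;  σ√T = 0.0750
d₁ = [ln(52/60) + (0.078 − 0.023 + ½·0.15²)·0.25] / (σ√T) = (-0.1431 + 0.0166) / 0.0750 = -1.6872 → -1.69
N(d₁) = N(-1.69) = 0.0455
Δ_call = e^(−qT)·N(d₁) = 0.9943·0.0455 = 0.0452

0.0452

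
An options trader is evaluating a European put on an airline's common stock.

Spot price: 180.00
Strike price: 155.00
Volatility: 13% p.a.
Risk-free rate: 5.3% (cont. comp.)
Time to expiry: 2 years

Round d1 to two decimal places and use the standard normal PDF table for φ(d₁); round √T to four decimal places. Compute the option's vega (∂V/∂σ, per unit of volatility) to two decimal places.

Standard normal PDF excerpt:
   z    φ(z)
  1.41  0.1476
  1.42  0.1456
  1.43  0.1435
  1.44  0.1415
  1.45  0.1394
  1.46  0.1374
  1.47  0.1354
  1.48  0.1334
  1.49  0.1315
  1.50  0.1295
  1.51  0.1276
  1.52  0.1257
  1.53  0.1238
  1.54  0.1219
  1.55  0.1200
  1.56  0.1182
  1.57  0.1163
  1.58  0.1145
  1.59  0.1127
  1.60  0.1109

33.96

σ√T = 0.13 × 1.4142 = 0.1838
d₁ = [ln(180/155) + (0.053 + 0.13²/2)·2] / 0.1838 = [0.1495 + 0.1229] / 0.1838 = 1.4818 → 1.48
√T = √2 = 1.4142
φ(d₁) = φ(1.48) = 0.1334
vega = S·φ(d₁)·√T = 180·0.1334·1.4142 = 33.9578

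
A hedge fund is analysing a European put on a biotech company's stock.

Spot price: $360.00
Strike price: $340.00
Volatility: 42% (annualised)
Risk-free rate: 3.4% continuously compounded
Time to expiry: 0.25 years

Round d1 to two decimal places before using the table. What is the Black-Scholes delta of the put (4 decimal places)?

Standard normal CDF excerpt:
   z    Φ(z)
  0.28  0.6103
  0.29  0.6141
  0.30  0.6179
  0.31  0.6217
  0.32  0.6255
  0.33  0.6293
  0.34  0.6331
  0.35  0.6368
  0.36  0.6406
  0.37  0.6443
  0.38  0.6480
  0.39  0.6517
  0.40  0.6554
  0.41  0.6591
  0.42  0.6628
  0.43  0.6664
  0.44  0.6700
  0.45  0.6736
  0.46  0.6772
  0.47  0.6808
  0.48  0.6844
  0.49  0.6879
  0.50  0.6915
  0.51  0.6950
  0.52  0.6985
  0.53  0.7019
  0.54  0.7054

σ√T = 0.42·√0.25 = 0.2100
ln(S/K) + (r + σ²/2)T = ln(360/340) + (0.034 + 0.42²/2)·0.25 = 0.0572 + 0.0305 = 0.0877
d₁ = 0.0877 / 0.2100 = 0.4177 → 0.42
N(d₁) = N(0.42) = 0.6628
Δ_put = N(d₁) − 1 = 0.6628 − 1 = -0.3372

-0.3372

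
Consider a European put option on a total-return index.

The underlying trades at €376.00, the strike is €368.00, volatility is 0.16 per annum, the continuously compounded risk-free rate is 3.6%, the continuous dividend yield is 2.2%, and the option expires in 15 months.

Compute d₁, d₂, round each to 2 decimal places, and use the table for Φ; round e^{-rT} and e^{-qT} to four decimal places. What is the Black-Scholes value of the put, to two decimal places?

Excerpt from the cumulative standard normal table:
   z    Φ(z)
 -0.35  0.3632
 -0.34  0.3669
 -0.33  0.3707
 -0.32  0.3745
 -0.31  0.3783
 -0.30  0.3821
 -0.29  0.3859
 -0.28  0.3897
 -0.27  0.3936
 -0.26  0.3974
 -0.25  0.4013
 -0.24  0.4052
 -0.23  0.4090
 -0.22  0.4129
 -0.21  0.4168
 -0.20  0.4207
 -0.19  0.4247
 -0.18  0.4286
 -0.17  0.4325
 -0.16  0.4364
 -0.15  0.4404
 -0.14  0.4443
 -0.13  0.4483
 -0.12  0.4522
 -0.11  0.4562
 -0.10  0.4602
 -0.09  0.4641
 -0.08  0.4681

€19.33

σ√T = 0.16 × 1.1180 = 0.1789
ln(S/K) + (r − q + σ²/2)T = ln(376/368) + (0.036 − 0.022 + 0.16²/2)·1.25 = 0.0215 + 0.0335 = 0.0550
d₁ = 0.0550 / 0.1789 = 0.3075 ⇒ 0.31
d₂ = d₁ − σ√T = 0.3075 − 0.1789 = 0.1286 ⇒ 0.13
exp(−qT) = exp(−0.022·1.25) = 0.9729;  exp(−rT) = exp(−0.036·1.25) = 0.9560
N(−d₂) = N(-0.13) = 0.4483;  N(−d₁) = N(-0.31) = 0.3783
P = 368·0.9560·0.4483 − 376·0.9729·0.3783 = 157.7155 − 138.3861 = 19.3295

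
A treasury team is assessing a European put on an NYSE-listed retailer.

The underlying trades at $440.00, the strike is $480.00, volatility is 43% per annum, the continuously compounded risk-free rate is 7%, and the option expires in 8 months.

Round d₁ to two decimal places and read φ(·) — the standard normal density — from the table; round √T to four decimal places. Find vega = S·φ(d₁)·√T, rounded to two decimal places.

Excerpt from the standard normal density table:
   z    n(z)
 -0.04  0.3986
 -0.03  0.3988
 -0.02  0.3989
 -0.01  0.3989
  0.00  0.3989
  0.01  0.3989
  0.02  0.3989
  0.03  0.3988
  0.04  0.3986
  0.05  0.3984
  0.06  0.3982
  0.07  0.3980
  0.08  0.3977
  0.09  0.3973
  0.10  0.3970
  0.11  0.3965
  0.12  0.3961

T = 0.6667;  σ√T = 0.3511
ln(S/K) + (r + σ²/2)T = ln(440/480) + (0.07 + 0.43²/2)·0.6667 = -0.0870 + 0.1083 = 0.0213
d₁ = 0.0213 / 0.3511 = 0.0606 ⇒ 0.06
√T = √0.6667 = 0.8165
φ(d₁) = φ(0.06) = 0.3982
vega = S·φ(d₁)·√T = 440·0.3982·0.8165 = 143.0573

143.06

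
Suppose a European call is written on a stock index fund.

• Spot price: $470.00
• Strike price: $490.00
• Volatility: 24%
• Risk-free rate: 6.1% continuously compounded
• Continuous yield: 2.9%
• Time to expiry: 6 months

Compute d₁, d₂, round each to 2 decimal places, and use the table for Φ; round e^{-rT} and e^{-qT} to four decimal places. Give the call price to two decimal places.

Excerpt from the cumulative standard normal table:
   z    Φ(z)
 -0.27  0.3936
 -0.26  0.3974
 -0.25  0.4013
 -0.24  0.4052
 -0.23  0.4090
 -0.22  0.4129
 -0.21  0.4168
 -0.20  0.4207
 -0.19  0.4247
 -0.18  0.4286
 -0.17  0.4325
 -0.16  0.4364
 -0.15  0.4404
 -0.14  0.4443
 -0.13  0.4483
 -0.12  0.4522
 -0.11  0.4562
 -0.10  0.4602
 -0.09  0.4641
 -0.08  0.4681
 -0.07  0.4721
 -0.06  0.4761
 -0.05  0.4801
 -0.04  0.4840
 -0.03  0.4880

σ√T = 0.24 × 0.7071 = 0.1697
d₁ = [ln(470/490) + (0.061 − 0.029 + 0.24²/2)·0.5] / 0.1697 = [-0.0417 + 0.0304] / 0.1697 = -0.0664 → -0.07
d₂ = d₁ − σ√T = -0.0664 − 0.1697 = -0.2361 → -0.24
exp(−qT) = exp(−0.029·0.5) = 0.9856;  exp(−rT) = exp(−0.061·0.5) = 0.9700
C = 470·0.9856·N(-0.07) − 490·0.9700·N(-0.24) = 470·0.9856·0.4721 − 490·0.9700·0.4052 = 218.6918 − 192.5916 = 26.1003

$26.10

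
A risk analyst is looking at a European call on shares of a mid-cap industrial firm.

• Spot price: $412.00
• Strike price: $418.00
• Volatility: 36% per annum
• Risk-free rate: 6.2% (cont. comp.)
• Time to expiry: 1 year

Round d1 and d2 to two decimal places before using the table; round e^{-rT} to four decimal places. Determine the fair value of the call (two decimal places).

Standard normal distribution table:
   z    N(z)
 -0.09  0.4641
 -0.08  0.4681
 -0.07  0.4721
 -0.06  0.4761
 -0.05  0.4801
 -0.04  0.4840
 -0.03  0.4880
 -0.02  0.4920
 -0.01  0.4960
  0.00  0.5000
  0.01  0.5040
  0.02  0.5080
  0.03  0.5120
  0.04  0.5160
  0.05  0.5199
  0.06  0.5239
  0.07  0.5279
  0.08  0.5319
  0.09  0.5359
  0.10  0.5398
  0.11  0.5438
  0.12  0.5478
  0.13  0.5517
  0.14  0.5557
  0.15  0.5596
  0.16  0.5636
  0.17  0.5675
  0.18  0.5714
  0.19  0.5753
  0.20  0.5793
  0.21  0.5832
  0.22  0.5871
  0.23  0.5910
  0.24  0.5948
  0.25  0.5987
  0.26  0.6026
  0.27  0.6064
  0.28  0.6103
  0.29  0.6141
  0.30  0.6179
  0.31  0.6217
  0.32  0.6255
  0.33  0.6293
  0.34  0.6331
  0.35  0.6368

$67.52

σ√T = 0.36 × 1.0000 = 0.3600
d₁ = [ln(412/418) + (0.062 + 0.36²/2)·1] / 0.3600 = [-0.0145 + 0.1268] / 0.3600 = 0.3121 → 0.31
d₂ = d₁ − σ√T = 0.3121 − 0.3600 = -0.0479 → -0.05
e^(−rT) = e^(−0.062·1) = 0.9399
N(d₁) = N(0.31) = 0.6217;  N(d₂) = N(-0.05) = 0.4801
C = 412·0.6217 − 418·0.9399·0.4801 = 256.1404 − 188.6208 = 67.5196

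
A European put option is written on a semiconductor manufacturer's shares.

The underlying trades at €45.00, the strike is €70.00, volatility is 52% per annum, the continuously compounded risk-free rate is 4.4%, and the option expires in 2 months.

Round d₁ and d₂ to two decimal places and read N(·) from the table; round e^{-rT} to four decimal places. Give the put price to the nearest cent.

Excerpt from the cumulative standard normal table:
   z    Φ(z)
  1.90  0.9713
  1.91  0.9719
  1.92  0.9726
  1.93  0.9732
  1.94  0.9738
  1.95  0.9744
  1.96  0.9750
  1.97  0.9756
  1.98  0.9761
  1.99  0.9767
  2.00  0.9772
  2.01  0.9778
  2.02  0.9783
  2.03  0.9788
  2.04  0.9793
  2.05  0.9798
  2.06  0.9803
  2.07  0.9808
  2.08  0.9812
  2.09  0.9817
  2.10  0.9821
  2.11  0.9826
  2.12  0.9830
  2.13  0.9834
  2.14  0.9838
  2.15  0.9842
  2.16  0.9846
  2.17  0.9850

T = 0.1667;  σ√T = 0.2123
d₁ = [ln(45/70) + (0.044 + 0.52²/2)·0.1667] / 0.2123 = [-0.4418 + 0.0299] / 0.2123 = -1.9406 ⇒ -1.94
d₂ = d₁ − σ√T = -1.9406 − 0.2123 = -2.1529 ⇒ -2.15
e^(−rT) = e^(−0.044·0.1667) = 0.9927
P = 70·0.9927·N(2.15) − 45·N(1.94) = 70·0.9927·0.9842 − 45·0.9738 = 68.3911 − 43.8210 = 24.5701

€24.57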